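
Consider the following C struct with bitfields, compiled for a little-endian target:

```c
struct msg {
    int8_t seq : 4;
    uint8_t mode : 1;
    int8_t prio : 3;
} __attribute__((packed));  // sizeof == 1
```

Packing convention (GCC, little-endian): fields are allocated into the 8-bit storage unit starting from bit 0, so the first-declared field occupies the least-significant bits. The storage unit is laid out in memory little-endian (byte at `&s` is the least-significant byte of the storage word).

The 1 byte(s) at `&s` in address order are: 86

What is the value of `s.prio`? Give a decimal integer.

[0]=0x86 (little-endian) → word 0x86
seq:4 @ bit 0 → (0x86>>0)&0xf = 0x6
mode:1 @ bit 4 → (0x86>>4)&0x1 = 0x0
prio:3 @ bit 5 → (0x86>>5)&0x7 = 0x4  ←
prio signed 3b, MSB=1: 4 - 8 = -4

-4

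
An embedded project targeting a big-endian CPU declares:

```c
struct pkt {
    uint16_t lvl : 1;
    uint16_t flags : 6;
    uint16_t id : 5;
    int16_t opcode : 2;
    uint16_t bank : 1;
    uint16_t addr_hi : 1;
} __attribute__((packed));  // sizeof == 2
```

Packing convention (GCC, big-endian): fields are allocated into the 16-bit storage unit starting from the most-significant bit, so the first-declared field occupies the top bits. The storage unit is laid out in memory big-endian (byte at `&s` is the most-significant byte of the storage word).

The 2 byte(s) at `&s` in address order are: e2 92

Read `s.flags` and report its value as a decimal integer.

49

[0]=0xe2 [1]=0x92 (big-endian) → word 0xe292
lvl:1 @ bit 15 → (0xe292>>15)&0x1 = 0x1
flags:6 @ bit 9 → (0xe292>>9)&0x3f = 0x31  ←
id:5 @ bit 4 → (0xe292>>4)&0x1f = 0x9
opcode:2 @ bit 2 → (0xe292>>2)&0x3 = 0x0
bank:1 @ bit 1 → (0xe292>>1)&0x1 = 0x1
addr_hi:1 @ bit 0 → (0xe292>>0)&0x1 = 0x0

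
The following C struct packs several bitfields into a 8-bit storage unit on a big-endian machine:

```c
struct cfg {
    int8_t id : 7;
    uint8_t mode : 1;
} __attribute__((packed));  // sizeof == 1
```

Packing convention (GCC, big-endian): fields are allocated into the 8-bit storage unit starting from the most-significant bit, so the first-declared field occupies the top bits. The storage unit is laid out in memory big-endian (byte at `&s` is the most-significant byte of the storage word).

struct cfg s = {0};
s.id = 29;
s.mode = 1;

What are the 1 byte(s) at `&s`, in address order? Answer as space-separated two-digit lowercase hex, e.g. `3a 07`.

id (7b) val=29 bits=0x1d at bit 1: 0x3a
mode (1b) val=1 bits=0x1 at bit 0: 0x3b
word = 0x3b → big-endian bytes:
  [0]=0x3b

3b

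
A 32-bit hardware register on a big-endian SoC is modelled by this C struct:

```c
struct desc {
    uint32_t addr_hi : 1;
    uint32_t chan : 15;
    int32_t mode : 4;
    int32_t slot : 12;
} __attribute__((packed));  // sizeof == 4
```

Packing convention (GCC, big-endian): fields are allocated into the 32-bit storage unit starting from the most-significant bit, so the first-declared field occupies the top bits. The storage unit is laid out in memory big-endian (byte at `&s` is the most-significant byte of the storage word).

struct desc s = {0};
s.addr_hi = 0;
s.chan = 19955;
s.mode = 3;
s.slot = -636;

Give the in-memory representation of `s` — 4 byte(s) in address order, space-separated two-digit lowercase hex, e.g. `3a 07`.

4d f3 3d 84

addr_hi (1b) val=0 bits=0x0 at bit 31: 0x00000000
chan (15b) val=19955 bits=0x4df3 at bit 16: 0x4df30000
mode (4b) val=3 bits=0x3 at bit 12: 0x4df33000
slot (12b) val=-636 bits=0xd84 at bit 0: 0x4df33d84
word = 0x4df33d84 → big-endian bytes:
  [0]=0x4d  [1]=0xf3  [2]=0x3d  [3]=0x84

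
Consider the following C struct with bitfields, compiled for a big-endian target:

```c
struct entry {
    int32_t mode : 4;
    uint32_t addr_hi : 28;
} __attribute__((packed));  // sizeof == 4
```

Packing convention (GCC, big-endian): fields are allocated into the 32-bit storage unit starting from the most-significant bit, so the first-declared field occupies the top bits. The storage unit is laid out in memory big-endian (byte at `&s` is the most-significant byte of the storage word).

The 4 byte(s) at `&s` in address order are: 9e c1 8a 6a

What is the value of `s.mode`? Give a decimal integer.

[0]=0x9e [1]=0xc1 [2]=0x8a [3]=0x6a (big-endian) → word 0x9ec18a6a
mode:4 @ bit 28 → (0x9ec18a6a>>28)&0xf = 0x9  ←
addr_hi:28 @ bit 0 → (0x9ec18a6a>>0)&0xfffffff = 0xec18a6a
mode signed 4b, MSB=1: 9 - 16 = -7

-7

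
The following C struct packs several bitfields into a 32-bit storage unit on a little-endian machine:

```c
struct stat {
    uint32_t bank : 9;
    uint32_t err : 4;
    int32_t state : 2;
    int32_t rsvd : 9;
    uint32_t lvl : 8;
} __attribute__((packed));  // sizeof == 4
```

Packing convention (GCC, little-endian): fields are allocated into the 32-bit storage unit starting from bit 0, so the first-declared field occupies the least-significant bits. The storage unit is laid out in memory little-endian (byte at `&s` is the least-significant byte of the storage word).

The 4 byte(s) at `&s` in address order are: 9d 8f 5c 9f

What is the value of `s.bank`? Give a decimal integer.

[0]=0x9d [1]=0x8f [2]=0x5c [3]=0x9f (little-endian) → word 0x9f5c8f9d
bank:9 @ bit 0 → (0x9f5c8f9d>>0)&0x1ff = 0x19d  ←
err:4 @ bit 9 → (0x9f5c8f9d>>9)&0xf = 0x7
state:2 @ bit 13 → (0x9f5c8f9d>>13)&0x3 = 0x0
rsvd:9 @ bit 15 → (0x9f5c8f9d>>15)&0x1ff = 0xb9
lvl:8 @ bit 24 → (0x9f5c8f9d>>24)&0xff = 0x9f

413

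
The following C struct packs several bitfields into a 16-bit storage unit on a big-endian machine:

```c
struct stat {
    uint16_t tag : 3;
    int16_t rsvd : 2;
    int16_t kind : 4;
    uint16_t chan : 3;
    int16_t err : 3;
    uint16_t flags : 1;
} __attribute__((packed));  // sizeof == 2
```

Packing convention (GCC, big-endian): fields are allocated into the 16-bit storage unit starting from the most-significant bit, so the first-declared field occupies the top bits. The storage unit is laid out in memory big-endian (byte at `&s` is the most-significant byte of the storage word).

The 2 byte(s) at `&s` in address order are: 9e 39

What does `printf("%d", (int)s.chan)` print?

[0]=0x9e [1]=0x39 (big-endian) → word 0x9e39
tag:3 @ bit 13 → (0x9e39>>13)&0x7 = 0x4
rsvd:2 @ bit 11 → (0x9e39>>11)&0x3 = 0x3
kind:4 @ bit 7 → (0x9e39>>7)&0xf = 0xc
chan:3 @ bit 4 → (0x9e39>>4)&0x7 = 0x3  ←
err:3 @ bit 1 → (0x9e39>>1)&0x7 = 0x4
flags:1 @ bit 0 → (0x9e39>>0)&0x1 = 0x1

3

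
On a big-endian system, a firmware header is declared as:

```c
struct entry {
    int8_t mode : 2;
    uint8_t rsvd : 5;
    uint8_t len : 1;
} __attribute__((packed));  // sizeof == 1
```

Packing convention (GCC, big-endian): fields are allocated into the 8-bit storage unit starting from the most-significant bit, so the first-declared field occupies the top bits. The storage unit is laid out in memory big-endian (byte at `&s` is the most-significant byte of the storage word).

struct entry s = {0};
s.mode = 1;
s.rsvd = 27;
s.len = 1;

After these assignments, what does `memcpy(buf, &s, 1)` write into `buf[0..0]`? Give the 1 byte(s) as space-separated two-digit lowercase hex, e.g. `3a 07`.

77

[6+:2] mode=1 & 0x3 = 0x1; word=0x40
[1+:5] rsvd=27 & 0x1f = 0x1b; word=0x76
[0+:1] len=1 & 0x1 = 0x1; word=0x77
word = 0x77 → big-endian bytes:
  [0]=0x77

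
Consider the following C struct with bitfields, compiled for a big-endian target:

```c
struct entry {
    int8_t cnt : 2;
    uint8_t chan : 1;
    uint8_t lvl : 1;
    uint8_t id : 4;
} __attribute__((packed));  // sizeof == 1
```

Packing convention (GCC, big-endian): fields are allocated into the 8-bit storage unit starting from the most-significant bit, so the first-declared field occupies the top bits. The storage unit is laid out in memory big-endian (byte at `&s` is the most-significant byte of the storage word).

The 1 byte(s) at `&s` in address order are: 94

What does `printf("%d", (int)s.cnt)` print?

-2

[0]=0x94 (big-endian) → word 0x94
cnt [6+:2] = (word>>6) & 0x3 = 2  ←
chan [5+:1] = (word>>5) & 0x1 = 0
lvl [4+:1] = (word>>4) & 0x1 = 1
id [0+:4] = (word>>0) & 0xf = 4
cnt signed 2b, MSB=1: 2 - 4 = -2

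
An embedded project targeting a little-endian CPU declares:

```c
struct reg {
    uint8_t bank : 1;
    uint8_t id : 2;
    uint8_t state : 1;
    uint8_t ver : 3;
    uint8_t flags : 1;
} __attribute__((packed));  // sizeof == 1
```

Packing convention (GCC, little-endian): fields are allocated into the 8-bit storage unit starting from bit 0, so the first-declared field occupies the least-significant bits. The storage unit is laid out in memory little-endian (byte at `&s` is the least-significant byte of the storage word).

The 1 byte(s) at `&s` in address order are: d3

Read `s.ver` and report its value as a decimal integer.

5

[0]=0xd3 (little-endian) → word 0xd3
bank:1 @ bit 0 → (0xd3>>0)&0x1 = 0x1
id:2 @ bit 1 → (0xd3>>1)&0x3 = 0x1
state:1 @ bit 3 → (0xd3>>3)&0x1 = 0x0
ver:3 @ bit 4 → (0xd3>>4)&0x7 = 0x5  ←
flags:1 @ bit 7 → (0xd3>>7)&0x1 = 0x1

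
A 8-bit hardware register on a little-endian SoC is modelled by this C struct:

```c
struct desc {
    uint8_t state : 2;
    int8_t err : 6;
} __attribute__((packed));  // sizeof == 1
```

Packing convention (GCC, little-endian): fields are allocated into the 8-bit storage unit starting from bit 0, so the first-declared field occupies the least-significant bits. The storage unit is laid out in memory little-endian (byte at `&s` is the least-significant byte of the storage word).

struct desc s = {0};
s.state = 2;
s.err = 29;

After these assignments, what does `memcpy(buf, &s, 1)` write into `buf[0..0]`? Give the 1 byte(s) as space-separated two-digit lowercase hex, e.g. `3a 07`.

76

[0+:2] state=2 & 0x3 = 0x2; word=0x02
[2+:6] err=29 & 0x3f = 0x1d; word=0x76
word = 0x76 → little-endian bytes:
  [0]=0x76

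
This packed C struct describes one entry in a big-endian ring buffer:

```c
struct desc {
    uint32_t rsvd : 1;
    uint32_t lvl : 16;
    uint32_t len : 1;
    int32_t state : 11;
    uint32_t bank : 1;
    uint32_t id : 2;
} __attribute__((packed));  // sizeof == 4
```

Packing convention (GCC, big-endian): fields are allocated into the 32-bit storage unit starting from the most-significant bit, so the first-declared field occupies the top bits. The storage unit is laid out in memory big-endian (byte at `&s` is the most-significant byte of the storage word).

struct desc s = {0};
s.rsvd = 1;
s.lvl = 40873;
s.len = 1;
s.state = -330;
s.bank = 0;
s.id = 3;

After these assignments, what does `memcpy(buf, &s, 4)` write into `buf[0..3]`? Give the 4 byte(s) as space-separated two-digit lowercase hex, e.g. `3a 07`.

[31+:1] rsvd=1 & 0x1 = 0x1; word=0x80000000
[15+:16] lvl=40873 & 0xffff = 0x9fa9; word=0xcfd48000
[14+:1] len=1 & 0x1 = 0x1; word=0xcfd4c000
[3+:11] state=-330 & 0x7ff = 0x6b6; word=0xcfd4f5b0
[2+:1] bank=0 & 0x1 = 0x0; word=0xcfd4f5b0
[0+:2] id=3 & 0x3 = 0x3; word=0xcfd4f5b3
word = 0xcfd4f5b3 → big-endian bytes:
  [0]=0xcf  [1]=0xd4  [2]=0xf5  [3]=0xb3

cf d4 f5 b3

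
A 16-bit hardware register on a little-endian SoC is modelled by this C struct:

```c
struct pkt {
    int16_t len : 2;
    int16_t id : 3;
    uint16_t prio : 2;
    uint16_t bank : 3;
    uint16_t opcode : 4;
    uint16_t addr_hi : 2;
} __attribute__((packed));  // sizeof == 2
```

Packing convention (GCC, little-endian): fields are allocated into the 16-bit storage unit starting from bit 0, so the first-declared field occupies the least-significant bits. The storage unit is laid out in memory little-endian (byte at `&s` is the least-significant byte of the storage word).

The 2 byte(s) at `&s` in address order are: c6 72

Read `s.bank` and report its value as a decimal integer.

5

[0]=0xc6 [1]=0x72 (little-endian) → word 0x72c6
len:2 @ bit 0 → (0x72c6>>0)&0x3 = 0x2
id:3 @ bit 2 → (0x72c6>>2)&0x7 = 0x1
prio:2 @ bit 5 → (0x72c6>>5)&0x3 = 0x2
bank:3 @ bit 7 → (0x72c6>>7)&0x7 = 0x5  ←
opcode:4 @ bit 10 → (0x72c6>>10)&0xf = 0xc
addr_hi:2 @ bit 14 → (0x72c6>>14)&0x3 = 0x1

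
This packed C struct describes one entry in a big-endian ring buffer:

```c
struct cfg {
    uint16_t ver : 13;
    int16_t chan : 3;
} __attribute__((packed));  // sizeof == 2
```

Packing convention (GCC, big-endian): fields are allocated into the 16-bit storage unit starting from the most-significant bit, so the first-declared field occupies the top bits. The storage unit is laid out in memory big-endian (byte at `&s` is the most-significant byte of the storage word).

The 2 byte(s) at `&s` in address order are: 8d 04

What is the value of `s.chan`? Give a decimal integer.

-4

[0]=0x8d [1]=0x04 (big-endian) → word 0x8d04
ver:13 @ bit 3 → (0x8d04>>3)&0x1fff = 0x11a0
chan:3 @ bit 0 → (0x8d04>>0)&0x7 = 0x4  ←
chan signed 3b, MSB=1: 4 - 8 = -4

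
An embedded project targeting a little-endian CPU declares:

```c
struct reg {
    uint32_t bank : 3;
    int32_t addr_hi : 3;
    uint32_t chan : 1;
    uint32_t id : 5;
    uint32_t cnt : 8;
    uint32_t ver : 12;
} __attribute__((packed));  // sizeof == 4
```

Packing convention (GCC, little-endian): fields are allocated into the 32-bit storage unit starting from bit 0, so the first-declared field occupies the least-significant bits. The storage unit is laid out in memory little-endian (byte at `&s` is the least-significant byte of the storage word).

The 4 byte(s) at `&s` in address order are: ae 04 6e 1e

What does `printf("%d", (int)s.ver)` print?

[0]=0xae [1]=0x04 [2]=0x6e [3]=0x1e (little-endian) → word 0x1e6e04ae
bank:3 @ bit 0 → (0x1e6e04ae>>0)&0x7 = 0x6
addr_hi:3 @ bit 3 → (0x1e6e04ae>>3)&0x7 = 0x5
chan:1 @ bit 6 → (0x1e6e04ae>>6)&0x1 = 0x0
id:5 @ bit 7 → (0x1e6e04ae>>7)&0x1f = 0x9
cnt:8 @ bit 12 → (0x1e6e04ae>>12)&0xff = 0xe0
ver:12 @ bit 20 → (0x1e6e04ae>>20)&0xfff = 0x1e6  ←

486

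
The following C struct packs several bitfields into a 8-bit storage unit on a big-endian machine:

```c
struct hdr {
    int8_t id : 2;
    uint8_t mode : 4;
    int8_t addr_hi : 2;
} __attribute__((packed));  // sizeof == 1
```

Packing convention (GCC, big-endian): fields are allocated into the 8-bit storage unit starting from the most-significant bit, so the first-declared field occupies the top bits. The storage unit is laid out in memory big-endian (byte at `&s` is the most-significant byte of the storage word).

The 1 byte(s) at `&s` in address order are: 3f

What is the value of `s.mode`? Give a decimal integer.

15

[0]=0x3f (big-endian) → word 0x3f
id:2 @ bit 6 → (0x3f>>6)&0x3 = 0x0
mode:4 @ bit 2 → (0x3f>>2)&0xf = 0xf  ←
addr_hi:2 @ bit 0 → (0x3f>>0)&0x3 = 0x3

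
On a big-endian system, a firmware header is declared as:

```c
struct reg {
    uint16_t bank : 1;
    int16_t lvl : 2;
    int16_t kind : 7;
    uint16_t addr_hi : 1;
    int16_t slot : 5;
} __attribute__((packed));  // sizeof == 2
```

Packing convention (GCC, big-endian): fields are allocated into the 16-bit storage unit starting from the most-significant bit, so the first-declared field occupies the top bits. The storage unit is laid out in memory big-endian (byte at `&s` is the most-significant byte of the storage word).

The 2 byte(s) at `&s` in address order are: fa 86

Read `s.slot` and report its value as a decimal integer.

6

[0]=0xfa [1]=0x86 (big-endian) → word 0xfa86
bank:1 @ bit 15 → (0xfa86>>15)&0x1 = 0x1
lvl:2 @ bit 13 → (0xfa86>>13)&0x3 = 0x3
kind:7 @ bit 6 → (0xfa86>>6)&0x7f = 0x6a
addr_hi:1 @ bit 5 → (0xfa86>>5)&0x1 = 0x0
slot:5 @ bit 0 → (0xfa86>>0)&0x1f = 0x6  ←
slot signed 5b, MSB=0: value = 6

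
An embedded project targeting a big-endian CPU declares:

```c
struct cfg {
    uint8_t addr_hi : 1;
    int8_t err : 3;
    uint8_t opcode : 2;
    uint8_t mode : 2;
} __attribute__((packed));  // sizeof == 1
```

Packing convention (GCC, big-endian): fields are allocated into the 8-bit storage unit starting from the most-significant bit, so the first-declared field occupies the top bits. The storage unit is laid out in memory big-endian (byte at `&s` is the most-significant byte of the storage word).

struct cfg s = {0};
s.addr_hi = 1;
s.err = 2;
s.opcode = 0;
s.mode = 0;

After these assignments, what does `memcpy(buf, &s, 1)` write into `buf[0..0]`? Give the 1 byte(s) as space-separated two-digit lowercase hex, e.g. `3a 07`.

addr_hi (1b) val=1 bits=0x1 at bit 7: 0x80
err (3b) val=2 bits=0x2 at bit 4: 0xa0
opcode (2b) val=0 bits=0x0 at bit 2: 0xa0
mode (2b) val=0 bits=0x0 at bit 0: 0xa0
word = 0xa0 → big-endian bytes:
  [0]=0xa0

a0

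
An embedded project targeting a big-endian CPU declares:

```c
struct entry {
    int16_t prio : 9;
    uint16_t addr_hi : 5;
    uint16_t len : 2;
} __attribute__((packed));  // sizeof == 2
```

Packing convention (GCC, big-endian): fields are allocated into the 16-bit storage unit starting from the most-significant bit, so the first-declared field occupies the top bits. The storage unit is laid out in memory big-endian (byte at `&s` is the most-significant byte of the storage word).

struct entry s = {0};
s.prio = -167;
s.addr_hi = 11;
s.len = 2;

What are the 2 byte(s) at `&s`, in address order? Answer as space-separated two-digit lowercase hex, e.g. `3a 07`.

ac ae

prio (9b) val=-167 bits=0x159 at bit 7: 0xac80
addr_hi (5b) val=11 bits=0xb at bit 2: 0xacac
len (2b) val=2 bits=0x2 at bit 0: 0xacae
word = 0xacae → big-endian bytes:
  [0]=0xac  [1]=0xae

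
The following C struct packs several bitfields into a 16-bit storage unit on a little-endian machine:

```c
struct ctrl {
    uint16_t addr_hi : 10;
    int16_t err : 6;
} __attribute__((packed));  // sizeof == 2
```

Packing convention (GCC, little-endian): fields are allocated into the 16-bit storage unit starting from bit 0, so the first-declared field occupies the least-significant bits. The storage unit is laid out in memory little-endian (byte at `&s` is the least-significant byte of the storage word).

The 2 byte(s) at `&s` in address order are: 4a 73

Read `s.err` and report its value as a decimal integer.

[0]=0x4a [1]=0x73 (little-endian) → word 0x734a
addr_hi [0+:10] = (word>>0) & 0x3ff = 842
err [10+:6] = (word>>10) & 0x3f = 28  ←
err signed 6b, MSB=0: value = 28

28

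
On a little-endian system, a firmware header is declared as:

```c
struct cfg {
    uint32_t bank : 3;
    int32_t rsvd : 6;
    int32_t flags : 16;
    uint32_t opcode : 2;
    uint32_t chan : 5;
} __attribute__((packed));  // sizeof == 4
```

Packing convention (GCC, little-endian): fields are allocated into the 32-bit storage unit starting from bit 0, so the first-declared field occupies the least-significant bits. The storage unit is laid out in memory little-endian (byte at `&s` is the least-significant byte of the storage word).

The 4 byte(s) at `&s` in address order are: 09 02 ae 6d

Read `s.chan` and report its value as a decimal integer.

13

[0]=0x09 [1]=0x02 [2]=0xae [3]=0x6d (little-endian) → word 0x6dae0209
bank:3 @ bit 0 → (0x6dae0209>>0)&0x7 = 0x1
rsvd:6 @ bit 3 → (0x6dae0209>>3)&0x3f = 0x1
flags:16 @ bit 9 → (0x6dae0209>>9)&0xffff = 0xd701
opcode:2 @ bit 25 → (0x6dae0209>>25)&0x3 = 0x2
chan:5 @ bit 27 → (0x6dae0209>>27)&0x1f = 0xd  ←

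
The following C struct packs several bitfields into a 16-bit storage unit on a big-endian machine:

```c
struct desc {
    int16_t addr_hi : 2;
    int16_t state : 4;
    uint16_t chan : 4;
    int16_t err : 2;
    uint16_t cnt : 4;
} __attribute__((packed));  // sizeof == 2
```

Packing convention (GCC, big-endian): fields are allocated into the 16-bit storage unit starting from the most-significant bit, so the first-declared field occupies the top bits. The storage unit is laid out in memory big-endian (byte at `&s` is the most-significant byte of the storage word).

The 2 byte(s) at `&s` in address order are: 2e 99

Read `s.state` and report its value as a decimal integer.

[0]=0x2e [1]=0x99 (big-endian) → word 0x2e99
addr_hi:2 @ bit 14 → (0x2e99>>14)&0x3 = 0x0
state:4 @ bit 10 → (0x2e99>>10)&0xf = 0xb  ←
chan:4 @ bit 6 → (0x2e99>>6)&0xf = 0xa
err:2 @ bit 4 → (0x2e99>>4)&0x3 = 0x1
cnt:4 @ bit 0 → (0x2e99>>0)&0xf = 0x9
state signed 4b, MSB=1: 11 - 16 = -5

-5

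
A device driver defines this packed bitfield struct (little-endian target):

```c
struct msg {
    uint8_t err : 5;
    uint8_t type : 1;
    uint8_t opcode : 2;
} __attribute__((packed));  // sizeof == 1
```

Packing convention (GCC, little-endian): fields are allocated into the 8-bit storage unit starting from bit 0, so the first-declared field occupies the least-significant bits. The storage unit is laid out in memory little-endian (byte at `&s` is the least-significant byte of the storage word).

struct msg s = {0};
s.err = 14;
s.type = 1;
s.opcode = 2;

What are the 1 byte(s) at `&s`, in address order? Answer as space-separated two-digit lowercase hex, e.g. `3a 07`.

ae

err (5b) val=14 bits=0xe at bit 0: 0x0e
type (1b) val=1 bits=0x1 at bit 5: 0x2e
opcode (2b) val=2 bits=0x2 at bit 6: 0xae
word = 0xae → little-endian bytes:
  [0]=0xae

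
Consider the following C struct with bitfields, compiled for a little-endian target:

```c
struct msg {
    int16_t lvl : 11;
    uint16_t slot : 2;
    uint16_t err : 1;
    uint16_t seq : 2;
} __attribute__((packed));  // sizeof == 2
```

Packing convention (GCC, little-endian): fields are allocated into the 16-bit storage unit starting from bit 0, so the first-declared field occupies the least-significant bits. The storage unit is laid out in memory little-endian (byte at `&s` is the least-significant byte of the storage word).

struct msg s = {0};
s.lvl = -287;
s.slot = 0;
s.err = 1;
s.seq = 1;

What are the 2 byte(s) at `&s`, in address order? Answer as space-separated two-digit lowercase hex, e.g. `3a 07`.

e1 66

[0+:11] lvl=-287 & 0x7ff = 0x6e1; word=0x06e1
[11+:2] slot=0 & 0x3 = 0x0; word=0x06e1
[13+:1] err=1 & 0x1 = 0x1; word=0x26e1
[14+:2] seq=1 & 0x3 = 0x1; word=0x66e1
word = 0x66e1 → little-endian bytes:
  [0]=0xe1  [1]=0x66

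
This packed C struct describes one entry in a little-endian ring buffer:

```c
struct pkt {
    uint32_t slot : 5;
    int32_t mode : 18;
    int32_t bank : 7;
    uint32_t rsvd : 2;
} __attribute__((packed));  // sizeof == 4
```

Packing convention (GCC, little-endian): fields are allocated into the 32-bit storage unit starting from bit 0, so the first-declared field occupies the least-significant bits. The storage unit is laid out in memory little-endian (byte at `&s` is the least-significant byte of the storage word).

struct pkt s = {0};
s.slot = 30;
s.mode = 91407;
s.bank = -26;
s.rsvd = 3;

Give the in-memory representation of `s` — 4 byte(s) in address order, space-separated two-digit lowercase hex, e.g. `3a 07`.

fe a1 2c f3

slot (5b) val=30 bits=0x1e at bit 0: 0x0000001e
mode (18b) val=91407 bits=0x1650f at bit 5: 0x002ca1fe
bank (7b) val=-26 bits=0x66 at bit 23: 0x332ca1fe
rsvd (2b) val=3 bits=0x3 at bit 30: 0xf32ca1fe
word = 0xf32ca1fe → little-endian bytes:
  [0]=0xfe  [1]=0xa1  [2]=0x2c  [3]=0xf3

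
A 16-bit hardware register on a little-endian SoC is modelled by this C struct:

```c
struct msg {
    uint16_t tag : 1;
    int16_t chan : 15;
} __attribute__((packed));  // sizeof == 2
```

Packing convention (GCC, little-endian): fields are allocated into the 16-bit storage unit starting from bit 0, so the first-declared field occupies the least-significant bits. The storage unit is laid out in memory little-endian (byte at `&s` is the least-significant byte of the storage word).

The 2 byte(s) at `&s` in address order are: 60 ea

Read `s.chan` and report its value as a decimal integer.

-2768

[0]=0x60 [1]=0xea (little-endian) → word 0xea60
tag [0+:1] = (word>>0) & 0x1 = 0
chan [1+:15] = (word>>1) & 0x7fff = 30000  ←
chan signed 15b, MSB=1: 30000 - 32768 = -2768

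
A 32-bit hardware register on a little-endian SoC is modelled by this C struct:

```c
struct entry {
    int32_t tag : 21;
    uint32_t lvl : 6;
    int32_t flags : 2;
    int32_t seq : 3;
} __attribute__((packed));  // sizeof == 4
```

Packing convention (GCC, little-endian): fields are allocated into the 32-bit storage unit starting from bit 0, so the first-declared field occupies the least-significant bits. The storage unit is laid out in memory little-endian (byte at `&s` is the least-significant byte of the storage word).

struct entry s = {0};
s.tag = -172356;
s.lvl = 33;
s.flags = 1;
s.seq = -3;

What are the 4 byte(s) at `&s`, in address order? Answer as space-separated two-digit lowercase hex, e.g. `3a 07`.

bc 5e 3d ac

tag:21 = -172356 → 0x1d5ebc << 0 → word 0x001d5ebc
lvl:6 = 33 → 0x21 << 21 → word 0x043d5ebc
flags:2 = 1 → 0x1 << 27 → word 0x0c3d5ebc
seq:3 = -3 → 0x5 << 29 → word 0xac3d5ebc
word = 0xac3d5ebc → little-endian bytes:
  [0]=0xbc  [1]=0x5e  [2]=0x3d  [3]=0xac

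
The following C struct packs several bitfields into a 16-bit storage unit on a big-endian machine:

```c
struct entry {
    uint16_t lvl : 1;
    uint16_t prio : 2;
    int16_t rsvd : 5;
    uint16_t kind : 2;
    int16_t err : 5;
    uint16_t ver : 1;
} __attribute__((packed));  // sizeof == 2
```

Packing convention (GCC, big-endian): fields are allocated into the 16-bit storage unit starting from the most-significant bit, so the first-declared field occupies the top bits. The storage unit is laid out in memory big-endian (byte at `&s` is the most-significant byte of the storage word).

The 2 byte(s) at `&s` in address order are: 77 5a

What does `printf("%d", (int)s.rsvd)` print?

-9

[0]=0x77 [1]=0x5a (big-endian) → word 0x775a
lvl [15+:1] = (word>>15) & 0x1 = 0
prio [13+:2] = (word>>13) & 0x3 = 3
rsvd [8+:5] = (word>>8) & 0x1f = 23  ←
kind [6+:2] = (word>>6) & 0x3 = 1
err [1+:5] = (word>>1) & 0x1f = 13
ver [0+:1] = (word>>0) & 0x1 = 0
rsvd signed 5b, MSB=1: 23 - 32 = -9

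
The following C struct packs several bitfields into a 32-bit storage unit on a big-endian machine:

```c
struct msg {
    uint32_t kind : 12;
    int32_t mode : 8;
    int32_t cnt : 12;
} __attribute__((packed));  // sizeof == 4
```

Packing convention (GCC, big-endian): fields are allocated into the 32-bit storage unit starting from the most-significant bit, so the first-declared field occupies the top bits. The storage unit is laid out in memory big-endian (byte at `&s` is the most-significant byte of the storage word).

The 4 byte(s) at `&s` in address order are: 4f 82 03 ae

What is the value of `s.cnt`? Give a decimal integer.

942

[0]=0x4f [1]=0x82 [2]=0x03 [3]=0xae (big-endian) → word 0x4f8203ae
kind [20+:12] = (word>>20) & 0xfff = 1272
mode [12+:8] = (word>>12) & 0xff = 32
cnt [0+:12] = (word>>0) & 0xfff = 942  ←
cnt signed 12b, MSB=0: value = 942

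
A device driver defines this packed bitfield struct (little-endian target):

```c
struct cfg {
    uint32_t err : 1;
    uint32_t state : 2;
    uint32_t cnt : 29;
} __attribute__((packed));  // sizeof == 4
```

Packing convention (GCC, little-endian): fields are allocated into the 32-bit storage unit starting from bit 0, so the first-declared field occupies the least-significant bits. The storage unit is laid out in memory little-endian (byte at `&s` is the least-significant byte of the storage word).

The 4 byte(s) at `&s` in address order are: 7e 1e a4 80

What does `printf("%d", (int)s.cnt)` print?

269779919

[0]=0x7e [1]=0x1e [2]=0xa4 [3]=0x80 (little-endian) → word 0x80a41e7e
err:1 @ bit 0 → (0x80a41e7e>>0)&0x1 = 0x0
state:2 @ bit 1 → (0x80a41e7e>>1)&0x3 = 0x3
cnt:29 @ bit 3 → (0x80a41e7e>>3)&0x1fffffff = 0x101483cf  ←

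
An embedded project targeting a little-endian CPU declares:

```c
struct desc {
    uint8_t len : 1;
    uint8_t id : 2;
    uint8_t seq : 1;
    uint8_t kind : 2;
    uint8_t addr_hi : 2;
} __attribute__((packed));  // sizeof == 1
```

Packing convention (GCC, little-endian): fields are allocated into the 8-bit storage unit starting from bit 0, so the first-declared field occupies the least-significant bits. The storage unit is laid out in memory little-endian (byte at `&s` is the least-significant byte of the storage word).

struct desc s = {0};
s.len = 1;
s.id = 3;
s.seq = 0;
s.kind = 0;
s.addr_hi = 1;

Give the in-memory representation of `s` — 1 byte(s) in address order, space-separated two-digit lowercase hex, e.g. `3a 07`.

len (1b) val=1 bits=0x1 at bit 0: 0x01
id (2b) val=3 bits=0x3 at bit 1: 0x07
seq (1b) val=0 bits=0x0 at bit 3: 0x07
kind (2b) val=0 bits=0x0 at bit 4: 0x07
addr_hi (2b) val=1 bits=0x1 at bit 6: 0x47
word = 0x47 → little-endian bytes:
  [0]=0x47

47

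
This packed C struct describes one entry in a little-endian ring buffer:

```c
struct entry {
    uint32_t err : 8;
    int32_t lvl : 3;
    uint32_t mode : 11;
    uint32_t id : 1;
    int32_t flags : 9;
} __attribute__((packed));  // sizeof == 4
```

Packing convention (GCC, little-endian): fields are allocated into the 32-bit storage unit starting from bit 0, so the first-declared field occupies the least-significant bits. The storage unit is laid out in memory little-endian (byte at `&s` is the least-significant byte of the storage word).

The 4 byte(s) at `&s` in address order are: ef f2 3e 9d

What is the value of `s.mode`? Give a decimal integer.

[0]=0xef [1]=0xf2 [2]=0x3e [3]=0x9d (little-endian) → word 0x9d3ef2ef
err [0+:8] = (word>>0) & 0xff = 239
lvl [8+:3] = (word>>8) & 0x7 = 2
mode [11+:11] = (word>>11) & 0x7ff = 2014  ←
id [22+:1] = (word>>22) & 0x1 = 0
flags [23+:9] = (word>>23) & 0x1ff = 314

2014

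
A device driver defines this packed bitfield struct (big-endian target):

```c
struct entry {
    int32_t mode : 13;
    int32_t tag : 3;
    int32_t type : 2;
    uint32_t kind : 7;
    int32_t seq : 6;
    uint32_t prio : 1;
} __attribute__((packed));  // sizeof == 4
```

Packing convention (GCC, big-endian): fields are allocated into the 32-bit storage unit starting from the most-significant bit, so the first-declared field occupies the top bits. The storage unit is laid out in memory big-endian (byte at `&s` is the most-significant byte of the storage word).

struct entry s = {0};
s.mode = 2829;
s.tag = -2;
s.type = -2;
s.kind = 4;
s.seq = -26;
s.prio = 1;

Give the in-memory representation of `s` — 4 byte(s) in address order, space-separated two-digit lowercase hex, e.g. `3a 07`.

58 6e 82 4d

mode (13b) val=2829 bits=0xb0d at bit 19: 0x58680000
tag (3b) val=-2 bits=0x6 at bit 16: 0x586e0000
type (2b) val=-2 bits=0x2 at bit 14: 0x586e8000
kind (7b) val=4 bits=0x4 at bit 7: 0x586e8200
seq (6b) val=-26 bits=0x26 at bit 1: 0x586e824c
prio (1b) val=1 bits=0x1 at bit 0: 0x586e824d
word = 0x586e824d → big-endian bytes:
  [0]=0x58  [1]=0x6e  [2]=0x82  [3]=0x4d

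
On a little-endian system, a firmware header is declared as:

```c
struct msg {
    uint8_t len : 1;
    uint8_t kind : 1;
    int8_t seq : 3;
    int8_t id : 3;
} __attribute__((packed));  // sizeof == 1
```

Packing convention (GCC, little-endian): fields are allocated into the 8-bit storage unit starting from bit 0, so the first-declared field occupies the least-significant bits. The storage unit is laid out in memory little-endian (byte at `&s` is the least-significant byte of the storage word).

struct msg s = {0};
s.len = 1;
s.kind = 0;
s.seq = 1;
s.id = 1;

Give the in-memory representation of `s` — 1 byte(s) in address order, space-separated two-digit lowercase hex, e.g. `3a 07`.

25

[0+:1] len=1 & 0x1 = 0x1; word=0x01
[1+:1] kind=0 & 0x1 = 0x0; word=0x01
[2+:3] seq=1 & 0x7 = 0x1; word=0x05
[5+:3] id=1 & 0x7 = 0x1; word=0x25
word = 0x25 → little-endian bytes:
  [0]=0x25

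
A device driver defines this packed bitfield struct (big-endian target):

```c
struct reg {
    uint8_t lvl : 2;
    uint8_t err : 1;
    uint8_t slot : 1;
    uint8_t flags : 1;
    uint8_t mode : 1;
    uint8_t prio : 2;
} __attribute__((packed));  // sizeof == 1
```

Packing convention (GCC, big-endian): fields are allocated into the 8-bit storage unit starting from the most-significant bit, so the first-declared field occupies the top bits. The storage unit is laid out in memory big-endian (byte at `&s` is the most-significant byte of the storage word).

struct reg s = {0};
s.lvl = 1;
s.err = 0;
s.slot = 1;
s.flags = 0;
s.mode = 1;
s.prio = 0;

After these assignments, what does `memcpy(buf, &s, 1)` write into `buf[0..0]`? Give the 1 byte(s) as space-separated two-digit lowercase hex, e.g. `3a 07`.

lvl (2b) val=1 bits=0x1 at bit 6: 0x40
err (1b) val=0 bits=0x0 at bit 5: 0x40
slot (1b) val=1 bits=0x1 at bit 4: 0x50
flags (1b) val=0 bits=0x0 at bit 3: 0x50
mode (1b) val=1 bits=0x1 at bit 2: 0x54
prio (2b) val=0 bits=0x0 at bit 0: 0x54
word = 0x54 → big-endian bytes:
  [0]=0x54

54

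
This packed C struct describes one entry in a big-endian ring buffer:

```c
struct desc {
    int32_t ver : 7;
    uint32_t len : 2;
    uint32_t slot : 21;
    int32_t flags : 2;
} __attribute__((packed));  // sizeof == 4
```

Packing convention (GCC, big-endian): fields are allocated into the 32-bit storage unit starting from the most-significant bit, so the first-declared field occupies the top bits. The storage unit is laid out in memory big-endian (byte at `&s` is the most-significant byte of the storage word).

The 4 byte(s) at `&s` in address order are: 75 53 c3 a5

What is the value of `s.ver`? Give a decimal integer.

[0]=0x75 [1]=0x53 [2]=0xc3 [3]=0xa5 (big-endian) → word 0x7553c3a5
ver [25+:7] = (word>>25) & 0x7f = 58  ←
len [23+:2] = (word>>23) & 0x3 = 2
slot [2+:21] = (word>>2) & 0x1fffff = 1372393
flags [0+:2] = (word>>0) & 0x3 = 1
ver signed 7b, MSB=0: value = 58

58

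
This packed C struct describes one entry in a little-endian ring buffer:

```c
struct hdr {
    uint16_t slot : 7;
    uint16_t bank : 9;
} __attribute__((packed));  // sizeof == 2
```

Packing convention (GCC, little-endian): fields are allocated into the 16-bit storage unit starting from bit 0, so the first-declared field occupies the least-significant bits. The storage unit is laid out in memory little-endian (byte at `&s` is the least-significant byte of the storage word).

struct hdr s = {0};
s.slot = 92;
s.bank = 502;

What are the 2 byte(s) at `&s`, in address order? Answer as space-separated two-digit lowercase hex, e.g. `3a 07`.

[0+:7] slot=92 & 0x7f = 0x5c; word=0x005c
[7+:9] bank=502 & 0x1ff = 0x1f6; word=0xfb5c
word = 0xfb5c → little-endian bytes:
  [0]=0x5c  [1]=0xfb

5c fb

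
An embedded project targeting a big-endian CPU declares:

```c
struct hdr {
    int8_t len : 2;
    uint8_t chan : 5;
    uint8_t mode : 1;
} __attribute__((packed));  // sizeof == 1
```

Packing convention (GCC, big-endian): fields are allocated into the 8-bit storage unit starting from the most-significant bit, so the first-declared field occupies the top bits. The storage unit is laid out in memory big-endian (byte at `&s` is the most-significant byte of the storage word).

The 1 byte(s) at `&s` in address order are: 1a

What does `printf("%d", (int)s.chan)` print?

13

[0]=0x1a (big-endian) → word 0x1a
len:2 @ bit 6 → (0x1a>>6)&0x3 = 0x0
chan:5 @ bit 1 → (0x1a>>1)&0x1f = 0xd  ←
mode:1 @ bit 0 → (0x1a>>0)&0x1 = 0x0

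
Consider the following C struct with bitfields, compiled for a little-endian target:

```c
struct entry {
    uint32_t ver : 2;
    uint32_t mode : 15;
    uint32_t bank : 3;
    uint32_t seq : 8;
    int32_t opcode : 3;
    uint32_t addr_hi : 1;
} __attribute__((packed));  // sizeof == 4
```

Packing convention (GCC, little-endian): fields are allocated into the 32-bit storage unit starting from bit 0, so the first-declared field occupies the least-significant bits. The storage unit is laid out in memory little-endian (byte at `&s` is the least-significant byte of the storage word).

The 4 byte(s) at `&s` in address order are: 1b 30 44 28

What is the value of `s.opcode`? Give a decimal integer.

2

[0]=0x1b [1]=0x30 [2]=0x44 [3]=0x28 (little-endian) → word 0x2844301b
ver:2 @ bit 0 → (0x2844301b>>0)&0x3 = 0x3
mode:15 @ bit 2 → (0x2844301b>>2)&0x7fff = 0xc06
bank:3 @ bit 17 → (0x2844301b>>17)&0x7 = 0x2
seq:8 @ bit 20 → (0x2844301b>>20)&0xff = 0x84
opcode:3 @ bit 28 → (0x2844301b>>28)&0x7 = 0x2  ←
addr_hi:1 @ bit 31 → (0x2844301b>>31)&0x1 = 0x0
opcode signed 3b, MSB=0: value = 2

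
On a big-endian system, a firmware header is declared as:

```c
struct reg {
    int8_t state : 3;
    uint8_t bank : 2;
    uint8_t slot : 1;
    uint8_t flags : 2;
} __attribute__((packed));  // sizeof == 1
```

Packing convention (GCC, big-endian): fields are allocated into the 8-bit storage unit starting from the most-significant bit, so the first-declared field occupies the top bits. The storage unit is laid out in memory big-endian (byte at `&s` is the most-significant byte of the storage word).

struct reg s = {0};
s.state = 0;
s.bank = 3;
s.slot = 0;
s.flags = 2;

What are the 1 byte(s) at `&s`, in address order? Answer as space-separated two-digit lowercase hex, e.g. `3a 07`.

state:3 = 0 → 0x0 << 5 → word 0x00
bank:2 = 3 → 0x3 << 3 → word 0x18
slot:1 = 0 → 0x0 << 2 → word 0x18
flags:2 = 2 → 0x2 << 0 → word 0x1a
word = 0x1a → big-endian bytes:
  [0]=0x1a

1a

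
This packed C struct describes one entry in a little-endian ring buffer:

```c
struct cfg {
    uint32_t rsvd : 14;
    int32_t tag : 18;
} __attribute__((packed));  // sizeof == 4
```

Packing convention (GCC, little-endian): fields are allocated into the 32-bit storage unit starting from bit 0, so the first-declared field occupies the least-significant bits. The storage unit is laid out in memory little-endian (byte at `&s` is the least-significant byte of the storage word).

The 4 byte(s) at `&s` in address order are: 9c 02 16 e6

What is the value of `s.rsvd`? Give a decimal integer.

668

[0]=0x9c [1]=0x02 [2]=0x16 [3]=0xe6 (little-endian) → word 0xe616029c
rsvd [0+:14] = (word>>0) & 0x3fff = 668  ←
tag [14+:18] = (word>>14) & 0x3ffff = 235608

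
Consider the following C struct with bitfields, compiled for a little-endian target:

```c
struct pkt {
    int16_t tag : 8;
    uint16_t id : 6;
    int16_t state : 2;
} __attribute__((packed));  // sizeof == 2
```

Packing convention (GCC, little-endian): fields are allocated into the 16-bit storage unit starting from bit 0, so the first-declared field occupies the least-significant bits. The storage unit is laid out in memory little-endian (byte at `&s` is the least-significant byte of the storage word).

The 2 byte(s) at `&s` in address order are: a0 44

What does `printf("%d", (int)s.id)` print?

4

[0]=0xa0 [1]=0x44 (little-endian) → word 0x44a0
tag:8 @ bit 0 → (0x44a0>>0)&0xff = 0xa0
id:6 @ bit 8 → (0x44a0>>8)&0x3f = 0x4  ←
state:2 @ bit 14 → (0x44a0>>14)&0x3 = 0x1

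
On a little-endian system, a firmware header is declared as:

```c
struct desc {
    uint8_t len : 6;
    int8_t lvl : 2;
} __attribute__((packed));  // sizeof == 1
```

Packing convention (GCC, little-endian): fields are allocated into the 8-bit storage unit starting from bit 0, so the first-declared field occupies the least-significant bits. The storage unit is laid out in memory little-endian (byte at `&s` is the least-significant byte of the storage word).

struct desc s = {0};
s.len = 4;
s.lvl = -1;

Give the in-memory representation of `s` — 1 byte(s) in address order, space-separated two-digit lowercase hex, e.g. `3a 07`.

c4

[0+:6] len=4 & 0x3f = 0x4; word=0x04
[6+:2] lvl=-1 & 0x3 = 0x3; word=0xc4
word = 0xc4 → little-endian bytes:
  [0]=0xc4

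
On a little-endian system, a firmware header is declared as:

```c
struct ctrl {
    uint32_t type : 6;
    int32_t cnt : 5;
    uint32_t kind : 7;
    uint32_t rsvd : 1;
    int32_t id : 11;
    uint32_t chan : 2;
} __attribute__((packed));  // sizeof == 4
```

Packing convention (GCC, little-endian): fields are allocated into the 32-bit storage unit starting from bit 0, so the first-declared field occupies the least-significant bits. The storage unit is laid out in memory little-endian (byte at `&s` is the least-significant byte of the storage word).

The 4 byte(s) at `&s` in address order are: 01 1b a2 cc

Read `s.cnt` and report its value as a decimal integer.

[0]=0x01 [1]=0x1b [2]=0xa2 [3]=0xcc (little-endian) → word 0xcca21b01
type:6 @ bit 0 → (0xcca21b01>>0)&0x3f = 0x1
cnt:5 @ bit 6 → (0xcca21b01>>6)&0x1f = 0xc  ←
kind:7 @ bit 11 → (0xcca21b01>>11)&0x7f = 0x43
rsvd:1 @ bit 18 → (0xcca21b01>>18)&0x1 = 0x0
id:11 @ bit 19 → (0xcca21b01>>19)&0x7ff = 0x194
chan:2 @ bit 30 → (0xcca21b01>>30)&0x3 = 0x3
cnt signed 5b, MSB=0: value = 12

12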